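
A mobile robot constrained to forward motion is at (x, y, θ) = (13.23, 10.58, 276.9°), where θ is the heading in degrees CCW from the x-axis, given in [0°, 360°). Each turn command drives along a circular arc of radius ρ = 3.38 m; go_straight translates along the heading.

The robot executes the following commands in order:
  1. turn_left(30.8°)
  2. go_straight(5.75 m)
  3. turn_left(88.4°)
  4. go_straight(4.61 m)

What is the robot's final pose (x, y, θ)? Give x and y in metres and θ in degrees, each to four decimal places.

(25.8181, 6.4217, 36.1000°)

set_pose: (x, y, θ) = (13.2300, 10.5800, 276.9000°), ρ = 3.38
turn_left(30.8°): centre at ρ to the left, rotate +30.8° → (13.9112, 8.9191, 307.7000°)
go_straight(5.75): x += 5.75·cos θ, y += 5.75·sin θ → (17.4275, 4.3696, 307.7000°)
turn_left(88.4°): centre at ρ to the left, rotate +88.4° → (22.0933, 3.7055, 396.1000° ≡ 36.1000°)
go_straight(4.61): x += 4.61·cos θ, y += 4.61·sin θ → (25.8181, 6.4217, 36.1000°)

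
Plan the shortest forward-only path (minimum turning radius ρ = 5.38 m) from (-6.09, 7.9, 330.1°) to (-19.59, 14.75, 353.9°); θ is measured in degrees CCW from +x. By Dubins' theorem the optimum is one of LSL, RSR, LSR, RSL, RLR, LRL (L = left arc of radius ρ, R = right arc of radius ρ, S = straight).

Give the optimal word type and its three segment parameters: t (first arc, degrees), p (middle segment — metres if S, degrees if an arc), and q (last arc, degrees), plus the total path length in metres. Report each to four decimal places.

RSR: t = 178.5230°, p = 12.9510 m, q = 157.6770°, L = 44.5197 m

Let ψ = atan2(Δy, Δx) = atan2(6.85, -13.50) = 153.0964° be the start→goal bearing.
Normalize: d = |goal − start| / ρ = 15.138444/5.38 = 2.813837, α = (θ_start − ψ) mod 360° = 177.0036° = 3.089295 rad, β = (θ_goal − ψ) mod 360° = 200.8036° = 3.504684 rad.
Common terms: sin α = 0.052274, cos α = -0.998633, sin β = -0.355165, cos β = -0.934804, cos(α−β) = 0.914960, d² = 7.917680. Work in radians in the unit-radius frame; every candidate has L = ρ·(t + p + q).
LSL: p² = 2 + d² − 2cos(α−β) + 2d(sin α − sin β) = 10.380694; p = √p² = 3.221909; φ = atan2(cos β − cos α, d + sin α − sin β) = 0.019812 rad; t = (φ − α) mod 2π = 3.213702 rad, q = (β − φ) mod 2π = 3.484871 rad → L = 5.38·(3.213702 + 3.221909 + 3.484871) = 5.38·9.920482 = 53.372194 m
RSR: p² = 2 + d² − 2cos(α−β) + 2d(sin β − sin α) = 5.794827; p = √p² = 2.407245; φ = atan2(cos α − cos β, d − sin α + sin β) = -0.026519 rad; t = (α − φ) mod 2π = 3.115814 rad, q = (φ − β) mod 2π = 2.751983 rad → L = 5.38·(3.115814 + 2.407245 + 2.751983) = 5.38·8.275042 = 44.519724 m
LSR: p² = d² − 2 + 2cos(α−β) + 2d(sin α + sin β) = 6.043024; p = √p² = 2.458256; φ = atan2(−cos α − cos β, d + sin α + sin β) − atan2(−2, p) = 1.339150 rad; t = (φ − α) mod 2π = 4.533041 rad, q = (φ − β) mod 2π = 4.117652 rad → L = 5.38·(4.533041 + 2.458256 + 4.117652) = 5.38·11.108949 = 59.766146 m
RSL: p² = d² − 2 + 2cos(α−β) − 2d(sin α + sin β) = 9.452175; p = √p² = 3.074439; φ = atan2(cos α + cos β, d − sin α − sin β) − atan2(2, p) = -1.131987 rad; t = (α − φ) mod 2π = 4.221282 rad, q = (β − φ) mod 2π = 4.636670 rad → L = 5.38·(4.221282 + 3.074439 + 4.636670) = 5.38·11.932391 = 64.196264 m
RLR: c = (6 − d² + 2cos(α−β) + 2d(sin α − sin β))/8 = 0.275647; p = 2π − arccos c = 4.991651 rad; φ = atan2(cos α − cos β, d − sin α + sin β) = -0.026519 rad; t = (α − φ + p/2) mod 2π = 5.611639 rad, q = (α − β − t + p) mod 2π = 5.247809 rad → L = 5.38·(5.611639 + 4.991651 + 5.247809) = 5.38·15.851100 = 85.278916 m
LRL: c = (6 − d² + 2cos(α−β) − 2d(sin α − sin β))/8 = -0.297587; p = 2π − arccos c = 4.410225 rad; φ = atan2(cos β − cos α, d + sin α − sin β) = 0.019812 rad; t = (φ − α + p/2) mod 2π = 5.418815 rad, q = (β − α − t + p) mod 2π = 5.689984 rad → L = 5.38·(5.418815 + 4.410225 + 5.689984) = 5.38·15.519024 = 83.492348 m
Shortest: RSR with L = 44.519724 m ≈ 44.5197 m
Convert RSR to answer units (arcs ×180/π): t = 3.115814·180/π = 178.5230°, p = ρ·p = 5.38·2.407245 = 12.9510 m, q = 2.751983·180/π = 157.6770°, L = 44.5197 m.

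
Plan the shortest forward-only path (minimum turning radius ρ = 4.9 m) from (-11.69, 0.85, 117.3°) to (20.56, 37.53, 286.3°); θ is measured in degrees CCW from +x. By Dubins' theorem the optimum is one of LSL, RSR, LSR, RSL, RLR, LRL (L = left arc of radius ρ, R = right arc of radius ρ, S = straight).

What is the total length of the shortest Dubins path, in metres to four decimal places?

56.7164 m

Let ψ = atan2(Δy, Δx) = atan2(36.68, 32.25) = 48.6772° be the start→goal bearing.
Normalize: d = |goal − start| / ρ = 48.841426/4.9 = 9.967638, α = (θ_start − ψ) mod 360° = 68.6228° = 1.197693 rad, β = (θ_goal − ψ) mod 360° = 237.6228° = 4.147300 rad.
Common terms: sin α = 0.931201, cos α = 0.364507, sin β = -0.844541, cos β = -0.535491, cos(α−β) = -0.981627, d² = 99.353807. Work in radians in the unit-radius frame; every candidate has L = ρ·(t + p + q).
LSL: p² = 2 + d² − 2cos(α−β) + 2d(sin α − sin β) = 138.716958; p = √p² = 11.777816; φ = atan2(cos β − cos α, d + sin α − sin β) = -0.076489 rad; t = (φ − α) mod 2π = 5.009003 rad, q = (β − φ) mod 2π = 4.223789 rad → L = 4.9·(5.009003 + 11.777816 + 4.223789) = 4.9·21.010608 = 102.951980 m
RSR: p² = 2 + d² − 2cos(α−β) + 2d(sin β − sin α) = 67.917164; p = √p² = 8.241187; φ = atan2(cos α − cos β, d − sin α + sin β) = 0.109426 rad; t = (α − φ) mod 2π = 1.088268 rad, q = (φ − β) mod 2π = 2.245311 rad → L = 4.9·(1.088268 + 8.241187 + 2.245311) = 4.9·11.574766 = 56.716353 m
LSR: p² = d² − 2 + 2cos(α−β) + 2d(sin α + sin β) = 97.118143; p = √p² = 9.854854; φ = atan2(−cos α − cos β, d + sin α + sin β) − atan2(−2, p) = 0.217231 rad; t = (φ − α) mod 2π = 5.302723 rad, q = (φ − β) mod 2π = 2.353116 rad → L = 4.9·(5.302723 + 9.854854 + 2.353116) = 4.9·17.510693 = 85.802396 m
RSL: p² = d² − 2 + 2cos(α−β) − 2d(sin α + sin β) = 93.662962; p = √p² = 9.677963; φ = atan2(cos α + cos β, d − sin α − sin β) − atan2(2, p) = -0.221089 rad; t = (α − φ) mod 2π = 1.418782 rad, q = (β − φ) mod 2π = 4.368389 rad → L = 4.9·(1.418782 + 9.677963 + 4.368389) = 4.9·15.465134 = 75.779155 m
RLR: c = (6 − d² + 2cos(α−β) + 2d(sin α − sin β))/8 = -7.489646, |c| > 1 → infeasible
LRL: c = (6 − d² + 2cos(α−β) − 2d(sin α − sin β))/8 = -16.339620, |c| > 1 → infeasible
Shortest: RSR with L = 56.716353 m ≈ 56.7164 m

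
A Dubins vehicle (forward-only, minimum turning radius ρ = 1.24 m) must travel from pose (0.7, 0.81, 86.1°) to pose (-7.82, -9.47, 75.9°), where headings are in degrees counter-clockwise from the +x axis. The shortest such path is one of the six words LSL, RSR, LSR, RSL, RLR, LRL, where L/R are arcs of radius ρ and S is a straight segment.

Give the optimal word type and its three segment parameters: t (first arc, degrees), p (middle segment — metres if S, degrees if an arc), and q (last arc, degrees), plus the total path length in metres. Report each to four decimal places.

LSR: t = 165.8689°, p = 12.0246 m, q = 176.0689°, L = 19.4249 m

Let ψ = atan2(Δy, Δx) = atan2(-10.28, -8.52) = -129.6517° be the start→goal bearing.
Normalize: d = |goal − start| / ρ = 13.351734/1.24 = 10.767527, α = (θ_start − ψ) mod 360° = 215.7517° = 3.765578 rad, β = (θ_goal − ψ) mod 360° = 205.5517° = 3.587554 rad.
Common terms: sin α = -0.584274, cos α = -0.811556, sin β = -0.431326, cos β = -0.902196, cos(α−β) = 0.984196, d² = 115.939646. Work in radians in the unit-radius frame; every candidate has L = ρ·(t + p + q).
LSL: p² = 2 + d² − 2cos(α−β) + 2d(sin α − sin β) = 112.677504; p = √p² = 10.614966; φ = atan2(cos β − cos α, d + sin α − sin β) = -0.008539 rad; t = (φ − α) mod 2π = 2.509068 rad, q = (β − φ) mod 2π = 3.596093 rad → L = 1.24·(2.509068 + 10.614966 + 3.596093) = 1.24·16.720128 = 20.732958 m
RSR: p² = 2 + d² − 2cos(α−β) + 2d(sin β − sin α) = 119.265006; p = √p² = 10.920852; φ = atan2(cos α − cos β, d − sin α + sin β) = 0.008300 rad; t = (α − φ) mod 2π = 3.757278 rad, q = (φ − β) mod 2π = 2.703931 rad → L = 1.24·(3.757278 + 10.920852 + 2.703931) = 1.24·17.382061 = 21.553755 m
LSR: p² = d² − 2 + 2cos(α−β) + 2d(sin α + sin β) = 94.037037; p = √p² = 9.697270; φ = atan2(−cos α − cos β, d + sin α + sin β) − atan2(−2, p) = 0.377350 rad; t = (φ − α) mod 2π = 2.894958 rad, q = (φ − β) mod 2π = 3.072981 rad → L = 1.24·(2.894958 + 9.697270 + 3.072981) = 1.24·15.665208 = 19.424858 m
RSL: p² = d² − 2 + 2cos(α−β) − 2d(sin α + sin β) = 137.779038; p = √p² = 11.737932; φ = atan2(cos α + cos β, d − sin α − sin β) − atan2(2, p) = -0.313196 rad; t = (α − φ) mod 2π = 4.078774 rad, q = (β − φ) mod 2π = 3.900750 rad → L = 1.24·(4.078774 + 11.737932 + 3.900750) = 1.24·19.717455 = 24.449644 m
RLR: c = (6 − d² + 2cos(α−β) + 2d(sin α − sin β))/8 = -13.908126, |c| > 1 → infeasible
LRL: c = (6 − d² + 2cos(α−β) − 2d(sin α − sin β))/8 = -13.084688, |c| > 1 → infeasible
Shortest: LSR with L = 19.424858 m ≈ 19.4249 m
Convert LSR to answer units (arcs ×180/π): t = 2.894958·180/π = 165.8689°, p = ρ·p = 1.24·9.697270 = 12.0246 m, q = 3.072981·180/π = 176.0689°, L = 19.4249 m.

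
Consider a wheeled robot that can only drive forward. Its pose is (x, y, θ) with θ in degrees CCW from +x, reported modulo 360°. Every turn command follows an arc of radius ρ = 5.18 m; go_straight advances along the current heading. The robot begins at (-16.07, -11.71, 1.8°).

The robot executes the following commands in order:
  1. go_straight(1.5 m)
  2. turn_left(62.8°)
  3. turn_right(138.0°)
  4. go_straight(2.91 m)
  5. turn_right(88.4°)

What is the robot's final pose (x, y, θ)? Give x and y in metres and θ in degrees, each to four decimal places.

set_pose: (x, y, θ) = (-16.0700, -11.7100, 1.8000°), ρ = 5.18
go_straight(1.5): x += 1.5·cos θ, y += 1.5·sin θ → (-14.5707, -11.6629, 1.8000°)
turn_left(62.8°): centre at ρ to the left, rotate +62.8° → (-10.0542, -8.7073, 64.6000°)
turn_right(138.0°): centre at ρ to the right, rotate −138.0° → (-0.4108, -9.4493, -73.4000° ≡ 286.6000°)
go_straight(2.91): x += 2.91·cos θ, y += 2.91·sin θ → (0.4206, -12.2381, 286.6000°)
turn_right(88.4°): centre at ρ to the right, rotate −88.4° → (-2.9256, -18.6388, 198.2000°)

(-2.9256, -18.6388, 198.2000°)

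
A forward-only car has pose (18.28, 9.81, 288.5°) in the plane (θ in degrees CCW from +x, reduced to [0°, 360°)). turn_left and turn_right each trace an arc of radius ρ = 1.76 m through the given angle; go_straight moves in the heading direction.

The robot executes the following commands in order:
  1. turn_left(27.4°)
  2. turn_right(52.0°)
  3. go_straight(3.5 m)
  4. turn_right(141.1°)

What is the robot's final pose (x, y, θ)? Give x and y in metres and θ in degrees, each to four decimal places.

(15.6481, 3.4071, 122.8000°)

set_pose: (x, y, θ) = (18.2800, 9.8100, 288.5000°), ρ = 1.76
turn_left(27.4°): centre at ρ to the left, rotate +27.4° → (18.7242, 9.1046, 315.9000°)
turn_right(52.0°): centre at ρ to the right, rotate −52.0° → (19.2495, 7.6536, 263.9000°)
go_straight(3.5): x += 3.5·cos θ, y += 3.5·sin θ → (18.8775, 4.1734, 263.9000°)
turn_right(141.1°): centre at ρ to the right, rotate −141.1° → (15.6481, 3.4071, 122.8000°)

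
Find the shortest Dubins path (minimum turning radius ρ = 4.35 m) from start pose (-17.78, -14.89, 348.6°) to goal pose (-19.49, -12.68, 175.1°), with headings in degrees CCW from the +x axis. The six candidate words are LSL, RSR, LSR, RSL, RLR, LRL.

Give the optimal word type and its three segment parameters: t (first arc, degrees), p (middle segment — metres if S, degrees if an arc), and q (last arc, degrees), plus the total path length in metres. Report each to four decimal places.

Let ψ = atan2(Δy, Δx) = atan2(2.21, -1.71) = 127.7311° be the start→goal bearing.
Normalize: d = |goal − start| / ρ = 2.794316/4.35 = 0.642371, α = (θ_start − ψ) mod 360° = 220.8689° = 3.854889 rad, β = (θ_goal − ψ) mod 360° = 47.3689° = 0.826743 rad.
Common terms: sin α = -0.654330, cos α = -0.756209, sin β = 0.735729, cos β = 0.677276, cos(α−β) = -0.993572, d² = 0.412641. Work in radians in the unit-radius frame; every candidate has L = ρ·(t + p + q).
LSL: p² = 2 + d² − 2cos(α−β) + 2d(sin α − sin β) = 2.613916; p = √p² = 1.616761; φ = atan2(cos β − cos α, d + sin α − sin β) = 2.051565 rad; t = (φ − α) mod 2π = 4.479861 rad, q = (β − φ) mod 2π = 5.058364 rad → L = 4.35·(4.479861 + 1.616761 + 5.058364) = 4.35·11.154985 = 48.524186 m
RSR: p² = 2 + d² − 2cos(α−β) + 2d(sin β − sin α) = 6.185654; p = √p² = 2.487097; φ = atan2(cos α − cos β, d − sin α + sin β) = -0.614278 rad; t = (α − φ) mod 2π = 4.469167 rad, q = (φ − β) mod 2π = 4.842165 rad → L = 4.35·(4.469167 + 2.487097 + 4.842165) = 4.35·11.798429 = 51.323166 m
LSR: p² = d² − 2 + 2cos(α−β) + 2d(sin α + sin β) = -3.469926 < 0 → infeasible
RSL: p² = d² − 2 + 2cos(α−β) − 2d(sin α + sin β) = -3.679080 < 0 → infeasible
RLR: c = (6 − d² + 2cos(α−β) + 2d(sin α − sin β))/8 = 0.226793; p = 2π − arccos c = 4.941173 rad; φ = atan2(cos α − cos β, d − sin α + sin β) = -0.614278 rad; t = (α − φ + p/2) mod 2π = 0.656568 rad, q = (α − β − t + p) mod 2π = 1.029566 rad → L = 4.35·(0.656568 + 4.941173 + 1.029566) = 4.35·6.627307 = 28.828784 m
LRL: c = (6 − d² + 2cos(α−β) − 2d(sin α − sin β))/8 = 0.673261; p = 2π − arccos c = 5.450999 rad; φ = atan2(cos β − cos α, d + sin α − sin β) = 2.051565 rad; t = (φ − α + p/2) mod 2π = 0.922175 rad, q = (β − α − t + p) mod 2π = 1.500678 rad → L = 4.35·(0.922175 + 5.450999 + 1.500678) = 4.35·7.873851 = 34.251252 m
Shortest: RLR with L = 28.828784 m ≈ 28.8288 m
Convert RLR to answer units (arcs ×180/π): t = 0.656568·180/π = 37.6186°, p = 4.941173·180/π = 283.1084°, q = 1.029566·180/π = 58.9898°, L = 28.8288 m.

RLR: t = 37.6186°, p = 283.1084°, q = 58.9898°, L = 28.8288 m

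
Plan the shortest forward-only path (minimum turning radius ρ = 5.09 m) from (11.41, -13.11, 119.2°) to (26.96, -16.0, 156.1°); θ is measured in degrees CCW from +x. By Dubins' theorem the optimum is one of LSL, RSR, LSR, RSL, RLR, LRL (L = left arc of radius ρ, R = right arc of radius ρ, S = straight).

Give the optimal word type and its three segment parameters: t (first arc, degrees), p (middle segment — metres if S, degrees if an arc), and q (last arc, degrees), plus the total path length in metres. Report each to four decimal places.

Let ψ = atan2(Δy, Δx) = atan2(-2.89, 15.55) = -10.5284° be the start→goal bearing.
Normalize: d = |goal − start| / ρ = 15.816276/5.09 = 3.107323, α = (θ_start − ψ) mod 360° = 129.7284° = 2.264188 rad, β = (θ_goal − ψ) mod 360° = 166.6284° = 2.908214 rad.
Common terms: sin α = 0.769083, cos α = -0.639149, sin β = 0.231265, cos β = -0.972891, cos(α−β) = 0.799685, d² = 9.655459. Work in radians in the unit-radius frame; every candidate has L = ρ·(t + p + q).
LSL: p² = 2 + d² − 2cos(α−β) + 2d(sin α − sin β) = 13.398434; p = √p² = 3.660387; φ = atan2(cos β − cos α, d + sin α − sin β) = -0.091303 rad; t = (φ − α) mod 2π = 3.927694 rad, q = (β − φ) mod 2π = 2.999518 rad → L = 5.09·(3.927694 + 3.660387 + 2.999518) = 5.09·10.587599 = 53.890879 m
RSR: p² = 2 + d² − 2cos(α−β) + 2d(sin β − sin α) = 6.713746; p = √p² = 2.591090; φ = atan2(cos α − cos β, d − sin α + sin β) = 0.129162 rad; t = (α − φ) mod 2π = 2.135026 rad, q = (φ − β) mod 2π = 3.504133 rad → L = 5.09·(2.135026 + 2.591090 + 3.504133) = 5.09·8.230248 = 41.891965 m
LSR: p² = d² − 2 + 2cos(α−β) + 2d(sin α + sin β) = 15.471638; p = √p² = 3.933400; φ = atan2(−cos α − cos β, d + sin α + sin β) − atan2(−2, p) = 0.844375 rad; t = (φ − α) mod 2π = 4.863372 rad, q = (φ − β) mod 2π = 4.219346 rad → L = 5.09·(4.863372 + 3.933400 + 4.219346) = 5.09·13.016118 = 66.252042 m
RSL: p² = d² − 2 + 2cos(α−β) − 2d(sin α + sin β) = 3.038018; p = √p² = 1.742991; φ = atan2(cos α + cos β, d − sin α − sin β) − atan2(2, p) = -1.507048 rad; t = (α − φ) mod 2π = 3.771236 rad, q = (β − φ) mod 2π = 4.415262 rad → L = 5.09·(3.771236 + 1.742991 + 4.415262) = 5.09·9.929489 = 50.541100 m
RLR: c = (6 − d² + 2cos(α−β) + 2d(sin α − sin β))/8 = 0.160782; p = 2π − arccos c = 4.873872 rad; φ = atan2(cos α − cos β, d − sin α + sin β) = 0.129162 rad; t = (α − φ + p/2) mod 2π = 4.571962 rad, q = (α − β − t + p) mod 2π = 5.941069 rad → L = 5.09·(4.571962 + 4.873872 + 5.941069) = 5.09·15.386902 = 78.319332 m
LRL: c = (6 − d² + 2cos(α−β) − 2d(sin α − sin β))/8 = -0.674804; p = 2π − arccos c = 3.971690 rad; φ = atan2(cos β − cos α, d + sin α − sin β) = -0.091303 rad; t = (φ − α + p/2) mod 2π = 5.913539 rad, q = (β − α − t + p) mod 2π = 4.985363 rad → L = 5.09·(5.913539 + 3.971690 + 4.985363) = 5.09·14.870591 = 75.691308 m
Shortest: RSR with L = 41.891965 m ≈ 41.8920 m
Convert RSR to answer units (arcs ×180/π): t = 2.135026·180/π = 122.3280°, p = ρ·p = 5.09·2.591090 = 13.1886 m, q = 3.504133·180/π = 200.7720°, L = 41.8920 m.

RSR: t = 122.3280°, p = 13.1886 m, q = 200.7720°, L = 41.8920 m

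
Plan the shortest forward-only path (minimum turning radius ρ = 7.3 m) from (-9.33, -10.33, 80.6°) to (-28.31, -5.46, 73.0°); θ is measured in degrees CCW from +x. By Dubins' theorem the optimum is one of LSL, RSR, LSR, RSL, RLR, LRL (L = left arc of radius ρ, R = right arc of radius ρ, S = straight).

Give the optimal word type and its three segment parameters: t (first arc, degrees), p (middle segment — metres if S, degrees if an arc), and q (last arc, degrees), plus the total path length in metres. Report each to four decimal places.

Let ψ = atan2(Δy, Δx) = atan2(4.87, -18.98) = 165.6092° be the start→goal bearing.
Normalize: d = |goal − start| / ρ = 19.594828/7.3 = 2.684223, α = (θ_start − ψ) mod 360° = 274.9908° = 4.799495 rad, β = (θ_goal − ψ) mod 360° = 267.3908° = 4.666850 rad.
Common terms: sin α = -0.996209, cos α = 0.086996, sin β = -0.998963, cos β = -0.045523, cos(α−β) = 0.991216, d² = 7.205053. Work in radians in the unit-radius frame; every candidate has L = ρ·(t + p + q).
LSL: p² = 2 + d² − 2cos(α−β) + 2d(sin α − sin β) = 7.237411; p = √p² = 2.690244; φ = atan2(cos β − cos α, d + sin α − sin β) = -0.049279 rad; t = (φ − α) mod 2π = 1.434411 rad, q = (β − φ) mod 2π = 4.716130 rad → L = 7.3·(1.434411 + 2.690244 + 4.716130) = 7.3·8.840784 = 64.537722 m
RSR: p² = 2 + d² − 2cos(α−β) + 2d(sin β − sin α) = 7.207834; p = √p² = 2.684741; φ = atan2(cos α − cos β, d − sin α + sin β) = 0.049380 rad; t = (α − φ) mod 2π = 4.750115 rad, q = (φ − β) mod 2π = 1.665715 rad → L = 7.3·(4.750115 + 2.684741 + 1.665715) = 7.3·9.100571 = 66.434170 m
LSR: p² = d² − 2 + 2cos(α−β) + 2d(sin α + sin β) = -3.523488 < 0 → infeasible
RSL: p² = d² − 2 + 2cos(α−β) − 2d(sin α + sin β) = 17.898458; p = √p² = 4.230657; φ = atan2(cos α + cos β, d − sin α − sin β) − atan2(2, p) = -0.432740 rad; t = (α − φ) mod 2π = 5.232235 rad, q = (β − φ) mod 2π = 5.099590 rad → L = 7.3·(5.232235 + 4.230657 + 5.099590) = 7.3·14.562482 = 106.306122 m
RLR: c = (6 − d² + 2cos(α−β) + 2d(sin α − sin β))/8 = 0.099021; p = 2π − arccos c = 4.811572 rad; φ = atan2(cos α − cos β, d − sin α + sin β) = 0.049380 rad; t = (α − φ + p/2) mod 2π = 0.872716 rad, q = (α − β − t + p) mod 2π = 4.071501 rad → L = 7.3·(0.872716 + 4.811572 + 4.071501) = 7.3·9.755790 = 71.217264 m
LRL: c = (6 − d² + 2cos(α−β) − 2d(sin α − sin β))/8 = 0.095324; p = 2π − arccos c = 4.807858 rad; φ = atan2(cos β − cos α, d + sin α − sin β) = -0.049279 rad; t = (φ − α + p/2) mod 2π = 3.838339 rad, q = (β − α − t + p) mod 2π = 0.836873 rad → L = 7.3·(3.838339 + 4.807858 + 0.836873) = 7.3·9.483070 = 69.226412 m
Shortest: LSL with L = 64.537722 m ≈ 64.5377 m
Convert LSL to answer units (arcs ×180/π): t = 1.434411·180/π = 82.1857°, p = ρ·p = 7.3·2.690244 = 19.6388 m, q = 4.716130·180/π = 270.2143°, L = 64.5377 m.

LSL: t = 82.1857°, p = 19.6388 m, q = 270.2143°, L = 64.5377 m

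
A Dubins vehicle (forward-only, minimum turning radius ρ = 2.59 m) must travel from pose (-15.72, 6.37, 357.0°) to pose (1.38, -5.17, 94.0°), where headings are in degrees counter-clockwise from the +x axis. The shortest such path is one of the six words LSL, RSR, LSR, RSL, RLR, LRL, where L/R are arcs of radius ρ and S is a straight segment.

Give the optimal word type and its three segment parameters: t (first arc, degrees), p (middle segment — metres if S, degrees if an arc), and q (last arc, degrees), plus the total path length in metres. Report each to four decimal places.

Let ψ = atan2(Δy, Δx) = atan2(-11.54, 17.10) = -34.0136° be the start→goal bearing.
Normalize: d = |goal − start| / ρ = 20.629629/2.59 = 7.965108, α = (θ_start − ψ) mod 360° = 31.0136° = 0.541289 rad, β = (θ_goal − ψ) mod 360° = 128.0136° = 2.234259 rad.
Common terms: sin α = 0.515241, cos α = 0.857045, sin β = 0.787865, cos β = -0.615848, cos(α−β) = -0.121869, d² = 63.442942. Work in radians in the unit-radius frame; every candidate has L = ρ·(t + p + q).
LSL: p² = 2 + d² − 2cos(α−β) + 2d(sin α − sin β) = 61.343734; p = √p² = 7.832224; φ = atan2(cos β − cos α, d + sin α − sin β) = -0.189182 rad; t = (φ − α) mod 2π = 5.552714 rad, q = (β − φ) mod 2π = 2.423441 rad → L = 2.59·(5.552714 + 7.832224 + 2.423441) = 2.59·15.808379 = 40.943701 m
RSR: p² = 2 + d² − 2cos(α−β) + 2d(sin β − sin α) = 70.029627; p = √p² = 8.368371; φ = atan2(cos α − cos β, d − sin α + sin β) = 0.176929 rad; t = (α − φ) mod 2π = 0.364360 rad, q = (φ − β) mod 2π = 4.225855 rad → L = 2.59·(0.364360 + 8.368371 + 4.225855) = 2.59·12.958587 = 33.562739 m
LSR: p² = d² − 2 + 2cos(α−β) + 2d(sin α + sin β) = 81.957964; p = √p² = 9.053064; φ = atan2(−cos α − cos β, d + sin α + sin β) − atan2(−2, p) = 0.191409 rad; t = (φ − α) mod 2π = 5.933305 rad, q = (φ − β) mod 2π = 4.240336 rad → L = 2.59·(5.933305 + 9.053064 + 4.240336) = 2.59·19.226705 = 49.797165 m
RSL: p² = d² − 2 + 2cos(α−β) − 2d(sin α + sin β) = 40.440442; p = √p² = 6.359280; φ = atan2(cos α + cos β, d − sin α − sin β) − atan2(2, p) = -0.268518 rad; t = (α − φ) mod 2π = 0.809807 rad, q = (β − φ) mod 2π = 2.502777 rad → L = 2.59·(0.809807 + 6.359280 + 2.502777) = 2.59·9.671864 = 25.050127 m
RLR: c = (6 − d² + 2cos(α−β) + 2d(sin α − sin β))/8 = -7.753703, |c| > 1 → infeasible
LRL: c = (6 − d² + 2cos(α−β) − 2d(sin α − sin β))/8 = -6.667967, |c| > 1 → infeasible
Shortest: RSL with L = 25.050127 m ≈ 25.0501 m
Convert RSL to answer units (arcs ×180/π): t = 0.809807·180/π = 46.3985°, p = ρ·p = 2.59·6.359280 = 16.4705 m, q = 2.502777·180/π = 143.3985°, L = 25.0501 m.

RSL: t = 46.3985°, p = 16.4705 m, q = 143.3985°, L = 25.0501 m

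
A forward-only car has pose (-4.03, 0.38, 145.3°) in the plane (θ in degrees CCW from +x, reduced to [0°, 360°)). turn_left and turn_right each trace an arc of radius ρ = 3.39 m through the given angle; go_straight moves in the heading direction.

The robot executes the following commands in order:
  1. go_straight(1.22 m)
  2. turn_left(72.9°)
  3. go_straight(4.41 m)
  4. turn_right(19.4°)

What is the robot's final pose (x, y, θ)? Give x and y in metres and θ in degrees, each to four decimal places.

(-13.5288, -2.3208, 198.8000°)

set_pose: (x, y, θ) = (-4.0300, 0.3800, 145.3000°), ρ = 3.39
go_straight(1.22): x += 1.22·cos θ, y += 1.22·sin θ → (-5.0330, 1.0745, 145.3000°)
turn_left(72.9°): centre at ρ to the left, rotate +72.9° → (-9.0593, 0.9515, 218.2000°)
go_straight(4.41): x += 4.41·cos θ, y += 4.41·sin θ → (-12.5249, -1.7757, 218.2000°)
turn_right(19.4°): centre at ρ to the right, rotate −19.4° → (-13.5288, -2.3208, 198.8000°)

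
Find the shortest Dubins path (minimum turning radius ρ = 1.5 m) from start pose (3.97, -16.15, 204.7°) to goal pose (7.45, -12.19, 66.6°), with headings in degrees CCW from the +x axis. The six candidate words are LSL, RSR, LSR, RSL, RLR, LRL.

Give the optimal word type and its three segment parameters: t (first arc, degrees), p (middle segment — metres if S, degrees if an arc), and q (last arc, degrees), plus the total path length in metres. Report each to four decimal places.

RSL: t = 200.8025°, p = 2.9409 m, q = 62.7025°, L = 9.8394 m

Let ψ = atan2(Δy, Δx) = atan2(3.96, 3.48) = 48.6914° be the start→goal bearing.
Normalize: d = |goal − start| / ρ = 5.271812/1.5 = 3.514541, α = (θ_start − ψ) mod 360° = 156.0086° = 2.722864 rad, β = (θ_goal − ψ) mod 360° = 17.9086° = 0.312564 rad.
Common terms: sin α = 0.406599, cos α = -0.913607, sin β = 0.307500, cos β = 0.951548, cos(α−β) = -0.744312, d² = 12.352000. Work in radians in the unit-radius frame; every candidate has L = ρ·(t + p + q).
LSL: p² = 2 + d² − 2cos(α−β) + 2d(sin α − sin β) = 16.537202; p = √p² = 4.066596; φ = atan2(cos β − cos α, d + sin α − sin β) = 0.476478 rad; t = (φ − α) mod 2π = 4.036800 rad, q = (β − φ) mod 2π = 6.119271 rad → L = 1.5·(4.036800 + 4.066596 + 6.119271) = 1.5·14.222667 = 21.334000 m
RSR: p² = 2 + d² − 2cos(α−β) + 2d(sin β − sin α) = 15.144044; p = √p² = 3.891535; φ = atan2(cos α − cos β, d − sin α + sin β) = -0.499840 rad; t = (α − φ) mod 2π = 3.222704 rad, q = (φ − β) mod 2π = 5.470781 rad → L = 1.5·(3.222704 + 3.891535 + 5.470781) = 1.5·12.585020 = 18.877530 m
LSR: p² = d² − 2 + 2cos(α−β) + 2d(sin α + sin β) = 13.882837; p = √p² = 3.725968; φ = atan2(−cos α − cos β, d + sin α + sin β) − atan2(−2, p) = 0.483659 rad; t = (φ − α) mod 2π = 4.043981 rad, q = (φ − β) mod 2π = 0.171095 rad → L = 1.5·(4.043981 + 3.725968 + 0.171095) = 1.5·7.941044 = 11.911566 m
RSL: p² = d² − 2 + 2cos(α−β) − 2d(sin α + sin β) = 3.843916; p = √p² = 1.960591; φ = atan2(cos α + cos β, d − sin α − sin β) − atan2(2, p) = -0.781801 rad; t = (α − φ) mod 2π = 3.504665 rad, q = (β − φ) mod 2π = 1.094365 rad → L = 1.5·(3.504665 + 1.960591 + 1.094365) = 1.5·6.559620 = 9.839430 m
RLR: c = (6 − d² + 2cos(α−β) + 2d(sin α − sin β))/8 = -0.893005; p = 2π − arccos c = 3.608409 rad; φ = atan2(cos α − cos β, d − sin α + sin β) = -0.499840 rad; t = (α − φ + p/2) mod 2π = 5.026909 rad, q = (α − β − t + p) mod 2π = 0.991800 rad → L = 1.5·(5.026909 + 3.608409 + 0.991800) = 1.5·9.627118 = 14.440677 m
LRL: c = (6 − d² + 2cos(α−β) − 2d(sin α − sin β))/8 = -1.067150, |c| > 1 → infeasible
Shortest: RSL with L = 9.839430 m ≈ 9.8394 m
Convert RSL to answer units (arcs ×180/π): t = 3.504665·180/π = 200.8025°, p = ρ·p = 1.5·1.960591 = 2.9409 m, q = 1.094365·180/π = 62.7025°, L = 9.8394 m.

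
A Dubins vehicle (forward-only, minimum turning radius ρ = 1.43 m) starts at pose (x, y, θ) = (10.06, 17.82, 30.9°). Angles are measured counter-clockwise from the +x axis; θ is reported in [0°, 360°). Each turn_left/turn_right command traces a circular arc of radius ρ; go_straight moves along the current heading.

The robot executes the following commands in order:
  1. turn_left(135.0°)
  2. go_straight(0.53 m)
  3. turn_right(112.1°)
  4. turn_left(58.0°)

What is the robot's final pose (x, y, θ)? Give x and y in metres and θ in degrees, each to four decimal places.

set_pose: (x, y, θ) = (10.0600, 17.8200, 30.9000°), ρ = 1.43
turn_left(135.0°): centre at ρ to the left, rotate +135.0° → (9.6740, 20.4339, 165.9000°)
go_straight(0.53): x += 0.53·cos θ, y += 0.53·sin θ → (9.1600, 20.5631, 165.9000°)
turn_right(112.1°): centre at ρ to the right, rotate −112.1° → (8.3544, 22.7945, 53.8000°)
turn_left(58.0°): centre at ρ to the left, rotate +58.0° → (8.5282, 24.1702, 111.8000°)

(8.5282, 24.1702, 111.8000°)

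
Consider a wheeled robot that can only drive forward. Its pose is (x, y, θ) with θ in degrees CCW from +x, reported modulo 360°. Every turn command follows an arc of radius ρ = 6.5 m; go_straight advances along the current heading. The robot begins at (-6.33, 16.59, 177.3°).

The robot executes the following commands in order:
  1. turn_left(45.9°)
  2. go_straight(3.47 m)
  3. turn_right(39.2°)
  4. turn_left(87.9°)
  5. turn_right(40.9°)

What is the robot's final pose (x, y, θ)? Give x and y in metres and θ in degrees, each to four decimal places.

set_pose: (x, y, θ) = (-6.3300, 16.5900, 177.3000°), ρ = 6.5
turn_left(45.9°): centre at ρ to the left, rotate +45.9° → (-11.0857, 14.8355, 223.2000°)
go_straight(3.47): x += 3.47·cos θ, y += 3.47·sin θ → (-13.6153, 12.4601, 223.2000°)
turn_right(39.2°): centre at ρ to the right, rotate −39.2° → (-17.6114, 10.7143, 184.0000°)
turn_left(87.9°): centre at ρ to the left, rotate +87.9° → (-23.6544, 4.0146, 271.9000°)
turn_right(40.9°): centre at ρ to the right, rotate −40.9° → (-25.0994, -0.2915, 231.0000°)

(-25.0994, -0.2915, 231.0000°)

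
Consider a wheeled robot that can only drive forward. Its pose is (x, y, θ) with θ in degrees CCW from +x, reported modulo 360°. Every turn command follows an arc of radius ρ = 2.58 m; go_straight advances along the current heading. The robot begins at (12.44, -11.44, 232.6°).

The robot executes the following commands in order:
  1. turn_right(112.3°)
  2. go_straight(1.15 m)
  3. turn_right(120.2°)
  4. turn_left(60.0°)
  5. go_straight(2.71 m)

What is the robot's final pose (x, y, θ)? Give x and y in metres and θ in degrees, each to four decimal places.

(13.3887, -2.6569, 60.1000°)

set_pose: (x, y, θ) = (12.4400, -11.4400, 232.6000°), ρ = 2.58
turn_right(112.3°): centre at ρ to the right, rotate −112.3° → (8.1628, -11.1747, 120.3000°)
go_straight(1.15): x += 1.15·cos θ, y += 1.15·sin θ → (7.5826, -10.1817, 120.3000°)
turn_right(120.2°): centre at ρ to the right, rotate −120.2° → (9.8057, -6.3001, 0.1000°)
turn_left(60.0°): centre at ρ to the left, rotate +60.0° → (12.0378, -5.0062, 60.1000°)
go_straight(2.71): x += 2.71·cos θ, y += 2.71·sin θ → (13.3887, -2.6569, 60.1000°)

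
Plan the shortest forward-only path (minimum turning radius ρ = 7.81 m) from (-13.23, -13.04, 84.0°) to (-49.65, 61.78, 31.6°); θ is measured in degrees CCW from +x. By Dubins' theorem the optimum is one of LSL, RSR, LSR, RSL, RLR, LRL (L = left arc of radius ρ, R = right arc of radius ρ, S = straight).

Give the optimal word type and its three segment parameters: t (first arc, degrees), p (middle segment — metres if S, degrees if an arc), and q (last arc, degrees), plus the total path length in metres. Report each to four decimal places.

LSR: t = 38.6196°, p = 69.9677 m, q = 91.0196°, L = 87.6388 m

Let ψ = atan2(Δy, Δx) = atan2(74.82, -36.42) = 115.9553° be the start→goal bearing.
Normalize: d = |goal − start| / ρ = 83.213273/7.81 = 10.654708, α = (θ_start − ψ) mod 360° = 328.0447° = 5.725459 rad, β = (θ_goal − ψ) mod 360° = 275.6447° = 4.810907 rad.
Common terms: sin α = -0.529258, cos α = 0.848461, sin β = -0.995151, cos β = 0.098358, cos(α−β) = 0.610145, d² = 113.522812. Work in radians in the unit-radius frame; every candidate has L = ρ·(t + p + q).
LSL: p² = 2 + d² − 2cos(α−β) + 2d(sin α − sin β) = 124.230427; p = √p² = 11.145870; φ = atan2(cos β − cos α, d + sin α − sin β) = -0.067350 rad; t = (φ − α) mod 2π = 0.490376 rad, q = (β − φ) mod 2π = 4.878256 rad → L = 7.81·(0.490376 + 11.145870 + 4.878256) = 7.81·16.514503 = 128.978270 m
RSR: p² = 2 + d² − 2cos(α−β) + 2d(sin β − sin α) = 104.374617; p = √p² = 10.216390; φ = atan2(cos α − cos β, d − sin α + sin β) = 0.073488 rad; t = (α − φ) mod 2π = 5.651972 rad, q = (φ − β) mod 2π = 1.545766 rad → L = 7.81·(5.651972 + 10.216390 + 1.545766) = 7.81·17.414127 = 136.004335 m
LSR: p² = d² − 2 + 2cos(α−β) + 2d(sin α + sin β) = 80.258830; p = √p² = 8.958729; φ = atan2(−cos α − cos β, d + sin α + sin β) − atan2(−2, p) = 0.116313 rad; t = (φ − α) mod 2π = 0.674039 rad, q = (φ − β) mod 2π = 1.588591 rad → L = 7.81·(0.674039 + 8.958729 + 1.588591) = 7.81·11.221360 = 87.638818 m
RSL: p² = d² − 2 + 2cos(α−β) − 2d(sin α + sin β) = 145.227375; p = √p² = 12.051032; φ = atan2(cos α + cos β, d − sin α − sin β) − atan2(2, p) = -0.086877 rad; t = (α − φ) mod 2π = 5.812336 rad, q = (β − φ) mod 2π = 4.897783 rad → L = 7.81·(5.812336 + 12.051032 + 4.897783) = 7.81·22.761152 = 177.764594 m
RLR: c = (6 − d² + 2cos(α−β) + 2d(sin α − sin β))/8 = -12.046827, |c| > 1 → infeasible
LRL: c = (6 − d² + 2cos(α−β) − 2d(sin α − sin β))/8 = -14.528803, |c| > 1 → infeasible
Shortest: LSR with L = 87.638818 m ≈ 87.6388 m
Convert LSR to answer units (arcs ×180/π): t = 0.674039·180/π = 38.6196°, p = ρ·p = 7.81·8.958729 = 69.9677 m, q = 1.588591·180/π = 91.0196°, L = 87.6388 m.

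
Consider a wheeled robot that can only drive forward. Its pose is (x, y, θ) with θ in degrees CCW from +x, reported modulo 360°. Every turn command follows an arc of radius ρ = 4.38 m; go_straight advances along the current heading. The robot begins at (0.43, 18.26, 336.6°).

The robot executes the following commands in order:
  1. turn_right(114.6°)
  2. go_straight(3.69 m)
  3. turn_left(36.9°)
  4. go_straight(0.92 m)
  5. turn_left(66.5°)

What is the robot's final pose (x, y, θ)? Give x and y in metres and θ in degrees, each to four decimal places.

set_pose: (x, y, θ) = (0.4300, 18.2600, 336.6000°), ρ = 4.38
turn_right(114.6°): centre at ρ to the right, rotate −114.6° → (1.6213, 10.9853, 222.0000°)
go_straight(3.69): x += 3.69·cos θ, y += 3.69·sin θ → (-1.1209, 8.5162, 222.0000°)
turn_left(36.9°): centre at ρ to the left, rotate +36.9° → (-2.4882, 6.1044, 258.9000°)
go_straight(0.92): x += 0.92·cos θ, y += 0.92·sin θ → (-2.6653, 5.2017, 258.9000°)
turn_left(66.5°): centre at ρ to the left, rotate +66.5° → (-0.8544, 0.7531, 325.4000°)

(-0.8544, 0.7531, 325.4000°)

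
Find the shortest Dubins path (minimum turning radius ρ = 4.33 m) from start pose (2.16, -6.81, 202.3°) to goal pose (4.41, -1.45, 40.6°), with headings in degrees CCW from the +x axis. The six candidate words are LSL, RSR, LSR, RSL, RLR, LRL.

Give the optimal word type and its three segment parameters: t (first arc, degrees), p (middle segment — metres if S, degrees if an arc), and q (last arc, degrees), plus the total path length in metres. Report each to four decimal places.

Let ψ = atan2(Δy, Δx) = atan2(5.36, 2.25) = 67.2285° be the start→goal bearing.
Normalize: d = |goal − start| / ρ = 5.813097/4.33 = 1.342517, α = (θ_start − ψ) mod 360° = 135.0715° = 2.357442 rad, β = (θ_goal − ψ) mod 360° = 333.3715° = 5.818430 rad.
Common terms: sin α = 0.706224, cos α = -0.707989, sin β = -0.448204, cos β = 0.893931, cos(α−β) = -0.949425, d² = 1.802351. Work in radians in the unit-radius frame; every candidate has L = ρ·(t + p + q).
LSL: p² = 2 + d² − 2cos(α−β) + 2d(sin α − sin β) = 8.800879; p = √p² = 2.966627; φ = atan2(cos β − cos α, d + sin α − sin β) = 0.570414 rad; t = (φ − α) mod 2π = 4.496156 rad, q = (β − φ) mod 2π = 5.248017 rad → L = 4.33·(4.496156 + 2.966627 + 5.248017) = 4.33·12.710801 = 55.037767 m
RSR: p² = 2 + d² − 2cos(α−β) + 2d(sin β − sin α) = 2.601525; p = √p² = 1.612924; φ = atan2(cos α − cos β, d − sin α + sin β) = -1.453917 rad; t = (α − φ) mod 2π = 3.811359 rad, q = (φ − β) mod 2π = 5.294024 rad → L = 4.33·(3.811359 + 1.612924 + 5.294024) = 4.33·10.718307 = 46.410270 m
LSR: p² = d² − 2 + 2cos(α−β) + 2d(sin α + sin β) = -1.403707 < 0 → infeasible
RSL: p² = d² − 2 + 2cos(α−β) − 2d(sin α + sin β) = -2.789292 < 0 → infeasible
RLR: c = (6 − d² + 2cos(α−β) + 2d(sin α − sin β))/8 = 0.674809; p = 2π − arccos c = 5.453095 rad; φ = atan2(cos α − cos β, d − sin α + sin β) = -1.453917 rad; t = (α − φ + p/2) mod 2π = 0.254721 rad, q = (α − β − t + p) mod 2π = 1.737386 rad → L = 4.33·(0.254721 + 5.453095 + 1.737386) = 4.33·7.445203 = 32.237728 m
LRL: c = (6 − d² + 2cos(α−β) − 2d(sin α − sin β))/8 = -0.100110; p = 2π − arccos c = 4.612111 rad; φ = atan2(cos β − cos α, d + sin α − sin β) = 0.570414 rad; t = (φ − α + p/2) mod 2π = 0.519027 rad, q = (β − α − t + p) mod 2π = 1.270887 rad → L = 4.33·(0.519027 + 4.612111 + 1.270887) = 4.33·6.402025 = 27.720768 m
Shortest: LRL with L = 27.720768 m ≈ 27.7208 m
Convert LRL to answer units (arcs ×180/π): t = 0.519027·180/π = 29.7380°, p = 4.612111·180/π = 264.2545°, q = 1.270887·180/π = 72.8165°, L = 27.7208 m.

LRL: t = 29.7380°, p = 264.2545°, q = 72.8165°, L = 27.7208 m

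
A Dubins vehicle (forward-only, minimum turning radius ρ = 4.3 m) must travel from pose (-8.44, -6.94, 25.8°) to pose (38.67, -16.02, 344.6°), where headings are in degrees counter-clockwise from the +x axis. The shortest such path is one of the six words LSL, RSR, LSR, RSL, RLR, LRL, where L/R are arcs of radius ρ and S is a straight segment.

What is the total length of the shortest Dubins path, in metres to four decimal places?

Let ψ = atan2(Δy, Δx) = atan2(-9.08, 47.11) = -10.9094° be the start→goal bearing.
Normalize: d = |goal − start| / ρ = 47.977062/4.3 = 11.157456, α = (θ_start − ψ) mod 360° = 36.7094° = 0.640700 rad, β = (θ_goal − ψ) mod 360° = 355.5094° = 6.204810 rad.
Common terms: sin α = 0.597757, cos α = 0.801677, sin β = -0.078295, cos β = 0.996930, cos(α−β) = 0.752415, d² = 124.488832. Work in radians in the unit-radius frame; every candidate has L = ρ·(t + p + q).
LSL: p² = 2 + d² − 2cos(α−β) + 2d(sin α − sin β) = 140.070046; p = √p² = 11.835119; φ = atan2(cos β − cos α, d + sin α − sin β) = 0.016499 rad; t = (φ − α) mod 2π = 5.658983 rad, q = (β − φ) mod 2π = 6.188312 rad → L = 4.3·(5.658983 + 11.835119 + 6.188312) = 4.3·23.682414 = 101.834381 m
RSR: p² = 2 + d² − 2cos(α−β) + 2d(sin β − sin α) = 109.897958; p = √p² = 10.483223; φ = atan2(cos α − cos β, d − sin α + sin β) = -0.018626 rad; t = (α − φ) mod 2π = 0.659327 rad, q = (φ − β) mod 2π = 0.059749 rad → L = 4.3·(0.659327 + 10.483223 + 0.059749) = 4.3·11.202298 = 48.169883 m
LSR: p² = d² − 2 + 2cos(α−β) + 2d(sin α + sin β) = 135.585415; p = √p² = 11.644115; φ = atan2(−cos α − cos β, d + sin α + sin β) − atan2(−2, p) = 0.017271 rad; t = (φ − α) mod 2π = 5.659756 rad, q = (φ − β) mod 2π = 0.095646 rad → L = 4.3·(5.659756 + 11.644115 + 0.095646) = 4.3·17.399517 = 74.817922 m
RSL: p² = d² − 2 + 2cos(α−β) − 2d(sin α + sin β) = 112.401909; p = √p² = 10.601977; φ = atan2(cos α + cos β, d − sin α − sin β) − atan2(2, p) = -0.018963 rad; t = (α − φ) mod 2π = 0.659663 rad, q = (β − φ) mod 2π = 6.223773 rad → L = 4.3·(0.659663 + 10.601977 + 6.223773) = 4.3·17.485413 = 75.187277 m
RLR: c = (6 − d² + 2cos(α−β) + 2d(sin α − sin β))/8 = -12.737245, |c| > 1 → infeasible
LRL: c = (6 − d² + 2cos(α−β) − 2d(sin α − sin β))/8 = -16.508756, |c| > 1 → infeasible
Shortest: RSR with L = 48.169883 m ≈ 48.1699 m

48.1699 m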